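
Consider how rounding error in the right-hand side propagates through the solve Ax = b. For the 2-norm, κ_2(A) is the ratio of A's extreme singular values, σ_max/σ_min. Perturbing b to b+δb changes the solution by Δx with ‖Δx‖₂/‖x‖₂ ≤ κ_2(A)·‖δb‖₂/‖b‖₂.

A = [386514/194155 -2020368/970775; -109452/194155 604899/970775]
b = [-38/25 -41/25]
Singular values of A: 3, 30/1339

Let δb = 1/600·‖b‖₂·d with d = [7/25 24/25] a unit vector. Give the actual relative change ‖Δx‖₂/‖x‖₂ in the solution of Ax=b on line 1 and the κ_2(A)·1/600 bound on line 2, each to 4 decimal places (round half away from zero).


from the listed singular values, σ₁ = 3, σ_n = 30/1339
κ_2(A) = 3 / (30/1339) = 133.9000
bound on ‖Δx‖/‖x‖: κ·ε = 133.9000·1/600 = 0.2232
solve Ax = b  →  x = [-64.8713 -61.3218]
‖b‖₂ = 2.2361 and ‖x‖₂ = 89.2673
re-solving with b+δb shifts x by Δx of norm 0.1663
realised ‖Δx‖/‖x‖ = 0.0019
so the bound overstates the realised error by a factor of ≈ 119.7646 (computed from the unrounded values)

0.0019
0.2232


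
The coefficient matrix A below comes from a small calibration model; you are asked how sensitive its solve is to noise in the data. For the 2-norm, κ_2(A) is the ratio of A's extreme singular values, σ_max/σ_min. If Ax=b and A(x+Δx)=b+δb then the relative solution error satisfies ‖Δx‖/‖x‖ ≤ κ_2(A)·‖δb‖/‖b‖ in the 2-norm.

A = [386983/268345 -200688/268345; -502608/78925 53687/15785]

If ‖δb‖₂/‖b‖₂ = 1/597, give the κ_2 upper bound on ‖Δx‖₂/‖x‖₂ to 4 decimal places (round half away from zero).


0.6449

AᵀA = [45657093241/1070925625 -4870047744/214185125; -4870047744/214185125 103897517/8567405]; tr = 202921394/3705625, det = 1874161/92640625
char-poly roots: 1369/25 and 1369/3705625
κ = σ_max/σ_min = (37/5)/(37/1925) = 385.0000
bound on ‖Δx‖/‖x‖: κ·ε = 385.0000·1/597 = 0.6449


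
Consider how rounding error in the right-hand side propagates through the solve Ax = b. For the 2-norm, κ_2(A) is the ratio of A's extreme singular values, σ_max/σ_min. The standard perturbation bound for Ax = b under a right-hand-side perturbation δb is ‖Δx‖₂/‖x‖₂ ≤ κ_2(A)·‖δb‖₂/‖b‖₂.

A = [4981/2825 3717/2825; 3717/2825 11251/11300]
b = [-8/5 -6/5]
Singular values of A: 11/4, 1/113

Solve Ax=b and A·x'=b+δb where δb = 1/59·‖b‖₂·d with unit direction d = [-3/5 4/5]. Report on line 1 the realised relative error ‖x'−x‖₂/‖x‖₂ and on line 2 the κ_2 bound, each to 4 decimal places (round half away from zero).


5.2669
5.2669

from the listed singular values, σ₁ = 11/4, σ_n = 1/113
κ_2(A) = (11/4) / (1/113) = 310.7500
perturbation bound = 310.7500·1/59 = 5.2669
solve Ax = b  →  x = [-0.5818 -0.4364]
‖b‖ = 2.0000, ‖x‖ = 0.7273
with δb = [-0.0203 0.0271], A·Δx = δb → ‖Δx‖ = 3.8305
dividing the unrounded norms, ‖Δx‖/‖x‖ = 5.2669
tightness: 5.2669 against a bound of 5.2669; the bound is attained (ratio 1)


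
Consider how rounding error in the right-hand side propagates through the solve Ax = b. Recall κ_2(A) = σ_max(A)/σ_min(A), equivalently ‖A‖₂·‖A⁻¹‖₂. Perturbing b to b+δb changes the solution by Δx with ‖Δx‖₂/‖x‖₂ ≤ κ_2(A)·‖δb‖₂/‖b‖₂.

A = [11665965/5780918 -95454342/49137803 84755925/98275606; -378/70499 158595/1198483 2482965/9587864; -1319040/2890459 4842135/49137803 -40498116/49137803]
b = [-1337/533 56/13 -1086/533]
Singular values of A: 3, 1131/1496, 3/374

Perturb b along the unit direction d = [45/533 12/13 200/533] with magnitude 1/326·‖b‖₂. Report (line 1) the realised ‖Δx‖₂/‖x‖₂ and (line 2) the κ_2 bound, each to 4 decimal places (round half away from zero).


from the listed singular values, σ₁ = 3, σ_n = 3/374
condition number: 3 ÷ (3/374) = 374.0000
worst-case relative error ≤ 374.0000 × 1/326 = 1.1472
solve Ax = b  →  x = [-271.2874 -224.6704 125.8206]
‖b‖ = 5.3852, ‖x‖ = 374.0380
re-solving with b+δb shifts x by Δx of norm 2.0594
dividing the unrounded norms, ‖Δx‖/‖x‖ = 0.0055
so the bound overstates the realised error by a factor of ≈ 208.3713 (computed from the unrounded values)

0.0055
1.1472


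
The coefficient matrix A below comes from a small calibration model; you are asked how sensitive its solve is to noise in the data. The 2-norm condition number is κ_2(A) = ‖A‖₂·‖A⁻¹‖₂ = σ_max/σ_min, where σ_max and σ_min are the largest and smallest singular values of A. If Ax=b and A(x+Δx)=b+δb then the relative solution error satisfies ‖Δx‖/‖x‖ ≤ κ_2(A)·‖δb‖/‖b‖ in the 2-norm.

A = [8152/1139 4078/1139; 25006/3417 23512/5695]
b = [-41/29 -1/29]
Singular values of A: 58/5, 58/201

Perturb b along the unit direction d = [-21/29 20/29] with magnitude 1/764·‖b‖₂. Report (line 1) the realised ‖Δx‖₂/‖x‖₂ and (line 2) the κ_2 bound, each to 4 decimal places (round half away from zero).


0.0019
0.0526

σ_max = 58/5, σ_min = 58/201
κ_2(A) = (58/5) / (58/201) = 40.2000
κ_2(A)·‖δb‖/‖b‖ = 0.0526
solve Ax = b  →  x = [-1.7069 3.0172]
‖b‖ = 1.4142, ‖x‖ = 3.4666
re-solving with b+δb shifts x by Δx of norm 0.0064
realised ‖Δx‖/‖x‖ = 0.0019
so the bound overstates the realised error by a factor of ≈ 28.4345 (computed from the unrounded values)


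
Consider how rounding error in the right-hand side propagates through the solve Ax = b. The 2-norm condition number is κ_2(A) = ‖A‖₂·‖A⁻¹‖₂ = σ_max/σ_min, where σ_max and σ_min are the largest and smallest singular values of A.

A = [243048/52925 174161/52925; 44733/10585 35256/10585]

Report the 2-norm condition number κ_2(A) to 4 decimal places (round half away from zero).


M = AᵀA = [129724569/3330625 97214208/3330625; 97214208/3330625 73016281/3330625]. tr(M)=8109634/133225, det(M)=257049/133225
λ_max, λ_min = (8109634/133225 ± √65629182201856/17748900625)/2 = 1521/25, 169/5329
κ = σ_max/σ_min = (39/5)/(13/73) = 43.8000

43.8000


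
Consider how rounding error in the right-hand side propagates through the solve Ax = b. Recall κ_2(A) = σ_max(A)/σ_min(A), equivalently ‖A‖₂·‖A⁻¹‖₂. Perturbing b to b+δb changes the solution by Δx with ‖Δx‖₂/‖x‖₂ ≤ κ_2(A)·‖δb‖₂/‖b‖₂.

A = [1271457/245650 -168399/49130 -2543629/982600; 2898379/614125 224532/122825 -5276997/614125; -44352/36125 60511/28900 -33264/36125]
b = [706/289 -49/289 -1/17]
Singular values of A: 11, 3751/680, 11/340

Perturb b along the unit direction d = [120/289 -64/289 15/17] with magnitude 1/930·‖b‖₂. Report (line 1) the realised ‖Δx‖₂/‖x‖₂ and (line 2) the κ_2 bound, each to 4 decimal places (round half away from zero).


from the listed singular values, σ₁ = 11, σ_n = 11/340
κ = σ_max/σ_min = 11/(11/340) = 340.0000
bound on ‖Δx‖/‖x‖: κ·ε = 340.0000·1/930 = 0.3656
solve Ax = b  →  x = [20.0104 18.2554 14.8942]
‖b‖₂ = 2.4495 and ‖x‖₂ = 30.9114
re-solving with b+δb shifts x by Δx of norm 0.0814
relative error = 0.0026
tightness: 0.0026 against a bound of 0.3656 (unrounded ratio ≈ 0.0072)

0.0026
0.3656


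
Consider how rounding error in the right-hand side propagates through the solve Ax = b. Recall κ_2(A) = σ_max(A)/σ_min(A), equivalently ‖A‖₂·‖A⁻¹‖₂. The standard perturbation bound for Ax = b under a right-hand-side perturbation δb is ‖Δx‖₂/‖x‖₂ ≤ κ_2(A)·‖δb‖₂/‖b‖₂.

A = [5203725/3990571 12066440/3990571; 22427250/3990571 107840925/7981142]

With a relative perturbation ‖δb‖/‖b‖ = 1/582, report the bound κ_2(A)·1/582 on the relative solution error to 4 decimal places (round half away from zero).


0.6175

form AᵀA = [315324388125/9473323561 756738922125/9473323561; 756738922125/9473323561 7264759668025/37893294244] with trace 50450042725/224220676 and determinant 87890625/224220676
char-poly roots: 225 and 390625/224220676
so κ_2 = √(225 / (390625/224220676)) = 359.3760
worst-case relative error ≤ 359.3760 × 1/582 = 0.6175


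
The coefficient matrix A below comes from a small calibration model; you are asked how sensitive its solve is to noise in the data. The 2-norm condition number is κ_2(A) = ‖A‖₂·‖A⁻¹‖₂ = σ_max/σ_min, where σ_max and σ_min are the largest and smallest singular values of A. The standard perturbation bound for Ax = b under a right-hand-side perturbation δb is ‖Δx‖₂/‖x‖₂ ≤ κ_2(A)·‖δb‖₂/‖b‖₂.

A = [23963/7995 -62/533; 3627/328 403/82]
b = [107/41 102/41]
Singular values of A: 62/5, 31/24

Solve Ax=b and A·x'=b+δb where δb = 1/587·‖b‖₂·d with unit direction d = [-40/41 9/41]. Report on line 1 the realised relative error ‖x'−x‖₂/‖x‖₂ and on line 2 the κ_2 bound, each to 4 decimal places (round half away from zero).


0.0030
0.0164

from the listed singular values, σ₁ = 62/5, σ_n = 31/24
κ_2(A) = (62/5) / (31/24) = 9.6000
bound on ‖Δx‖/‖x‖: κ·ε = 9.6000·1/587 = 0.0164
solve Ax = b  →  x = [0.8189 -1.3362]
2-norm of b is 3.6056; of x, 1.5672
δb = ε·‖b‖·d = [-0.0060 0.0013]; solving A·Δx = δb gives ‖Δx‖ = 0.0048
relative error = 0.0030
realised/bound (from unrounded values) ≈ 0.1855


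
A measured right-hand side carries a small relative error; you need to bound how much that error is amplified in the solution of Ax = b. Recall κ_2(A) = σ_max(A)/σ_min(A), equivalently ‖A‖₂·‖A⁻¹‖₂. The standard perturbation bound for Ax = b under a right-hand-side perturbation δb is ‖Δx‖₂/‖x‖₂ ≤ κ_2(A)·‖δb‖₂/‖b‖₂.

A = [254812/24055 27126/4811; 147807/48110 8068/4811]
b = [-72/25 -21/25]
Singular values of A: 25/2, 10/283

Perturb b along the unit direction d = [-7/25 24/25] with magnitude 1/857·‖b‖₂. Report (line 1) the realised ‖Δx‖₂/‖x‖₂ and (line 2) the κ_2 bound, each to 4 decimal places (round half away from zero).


from the listed singular values, σ₁ = 25/2, σ_n = 10/283
κ = σ_max/σ_min = (25/2)/(10/283) = 353.7500
κ_2(A)·‖δb‖/‖b‖ = 0.4128
solve Ax = b  →  x = [-0.2118 -0.1129]
2-norm of b is 3.0000; of x, 0.2400
Δx = A⁻¹·δb where δb = 1/857·3.0000·d; ‖Δx‖ = 0.0991
relative error = 0.4128
tightness: 0.4128 against a bound of 0.4128; the bound is attained (ratio 1)

0.4128
0.4128


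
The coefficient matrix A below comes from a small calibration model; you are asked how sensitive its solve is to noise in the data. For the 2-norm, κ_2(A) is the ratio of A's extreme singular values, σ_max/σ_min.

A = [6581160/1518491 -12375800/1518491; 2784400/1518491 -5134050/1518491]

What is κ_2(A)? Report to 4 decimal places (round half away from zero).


343.5500

form AᵀA = [17773947200/802580897 -33324876000/802580897; -33324876000/802580897 62484822500/802580897] with trace 4721104100/47210641 and determinant 4000000/47210641
λ_max, λ_min = (4721104100/47210641 ± √22288068552780810000/2228844623630881)/2 = 100, 40000/47210641
κ_2(A) = √(λ_max/λ_min) = √(100 / (40000/47210641)) = 343.5500


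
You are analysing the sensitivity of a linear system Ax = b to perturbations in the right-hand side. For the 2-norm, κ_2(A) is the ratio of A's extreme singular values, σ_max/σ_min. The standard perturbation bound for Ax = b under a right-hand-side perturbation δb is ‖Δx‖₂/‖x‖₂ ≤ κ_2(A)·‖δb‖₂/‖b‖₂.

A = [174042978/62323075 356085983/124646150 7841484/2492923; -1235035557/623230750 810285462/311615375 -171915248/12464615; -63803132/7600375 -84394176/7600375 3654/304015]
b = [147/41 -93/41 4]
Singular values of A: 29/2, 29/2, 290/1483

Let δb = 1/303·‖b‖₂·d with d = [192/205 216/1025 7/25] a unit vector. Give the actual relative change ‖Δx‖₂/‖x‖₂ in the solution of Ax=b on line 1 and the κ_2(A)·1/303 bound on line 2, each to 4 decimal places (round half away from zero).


σ_max = 29/2, σ_min = 290/1483
condition number: (29/2) ÷ (290/1483) = 74.1500
bound on ‖Δx‖/‖x‖: κ·ε = 74.1500·1/303 = 0.2447
solve Ax = b  →  x = [-16.0528 11.7810 4.6920]
‖b‖₂ = 5.8310 and ‖x‖₂ = 20.4573
re-solving with b+δb shifts x by Δx of norm 0.0984
relative error = 0.0048
tightness: 0.0048 against a bound of 0.2447 (unrounded ratio ≈ 0.0197)

0.0048
0.2447


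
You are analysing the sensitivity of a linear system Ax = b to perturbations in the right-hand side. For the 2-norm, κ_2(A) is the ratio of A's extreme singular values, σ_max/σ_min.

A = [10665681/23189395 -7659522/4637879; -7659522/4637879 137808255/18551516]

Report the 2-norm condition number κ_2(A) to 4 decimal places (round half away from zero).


88.2880

AᵀA = [940192553781/319897704025 -1667014538319/127959081610; -1667014538319/127959081610 11855923606449/204734530576]; tr = 185271368841/3044832400, det = 57836025/121793296
λ_max, λ_min = (185271368841/3044832400 ± √34307870011937144683281/9271004344089760000)/2 = 1521/25, 950625/121793296
κ = σ_max/σ_min = (39/5)/(975/11036) = 88.2880


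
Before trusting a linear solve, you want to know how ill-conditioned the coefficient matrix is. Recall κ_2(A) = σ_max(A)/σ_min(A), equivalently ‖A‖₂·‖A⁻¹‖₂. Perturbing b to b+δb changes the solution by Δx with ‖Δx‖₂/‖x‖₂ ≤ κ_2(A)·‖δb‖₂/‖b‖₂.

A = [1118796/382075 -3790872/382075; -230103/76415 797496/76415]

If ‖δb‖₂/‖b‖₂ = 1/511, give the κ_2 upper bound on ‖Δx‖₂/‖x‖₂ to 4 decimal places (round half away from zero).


AᵀA = [3062294001/173580625 -10498059432/173580625; -10498059432/173580625 35993706624/173580625]; tr = 62489601/277729, det = 129600/277729
eigenvalues of AᵀA: λ = (tr ± √(tr²−4·det))/2 = 225, 576/277729
κ = σ_max/σ_min = 15/(24/527) = 329.3750
worst-case relative error ≤ 329.3750 × 1/511 = 0.6446

0.6446


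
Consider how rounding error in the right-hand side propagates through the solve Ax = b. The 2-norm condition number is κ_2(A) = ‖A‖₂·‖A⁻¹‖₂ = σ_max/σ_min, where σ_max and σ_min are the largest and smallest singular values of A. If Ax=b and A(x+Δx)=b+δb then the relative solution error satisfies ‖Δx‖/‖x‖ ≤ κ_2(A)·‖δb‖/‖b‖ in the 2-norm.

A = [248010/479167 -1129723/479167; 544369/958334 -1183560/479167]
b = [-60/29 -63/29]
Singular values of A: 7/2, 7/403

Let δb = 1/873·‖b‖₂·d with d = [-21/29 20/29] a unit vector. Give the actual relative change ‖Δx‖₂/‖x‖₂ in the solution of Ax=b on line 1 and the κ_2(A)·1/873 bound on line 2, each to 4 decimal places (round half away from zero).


0.2308
0.2308

from the listed singular values, σ₁ = 7/2, σ_n = 7/403
κ = σ_max/σ_min = (7/2)/(7/403) = 201.5000
perturbation bound = 201.5000·1/873 = 0.2308
solve Ax = b  →  x = [-0.1882 0.8362]
2-norm of b is 3.0000; of x, 0.8571
Δx = A⁻¹·δb where δb = 1/873·3.0000·d; ‖Δx‖ = 0.1978
realised ‖Δx‖/‖x‖ = 0.2308
so the bound is sharp here: realised error equals the bound


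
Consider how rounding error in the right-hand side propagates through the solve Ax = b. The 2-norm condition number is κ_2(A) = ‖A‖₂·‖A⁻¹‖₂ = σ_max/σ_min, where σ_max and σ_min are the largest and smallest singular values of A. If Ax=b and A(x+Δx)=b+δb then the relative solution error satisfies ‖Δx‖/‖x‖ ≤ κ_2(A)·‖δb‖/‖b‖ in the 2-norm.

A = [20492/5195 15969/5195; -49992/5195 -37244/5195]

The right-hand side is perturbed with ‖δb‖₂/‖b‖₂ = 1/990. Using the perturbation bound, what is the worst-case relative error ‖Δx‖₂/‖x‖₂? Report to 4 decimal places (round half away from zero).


0.1312

AᵀA = [2919122128/26988025 2189138796/26988025; 2189138796/26988025 1642124497/26988025]; tr = 182449865/1079521, det = 1827904/1079521
char-poly roots: 169 and 10816/1079521
so κ_2 = √(169 / (10816/1079521)) = 129.8750
κ_2(A)·‖δb‖/‖b‖ = 0.1312


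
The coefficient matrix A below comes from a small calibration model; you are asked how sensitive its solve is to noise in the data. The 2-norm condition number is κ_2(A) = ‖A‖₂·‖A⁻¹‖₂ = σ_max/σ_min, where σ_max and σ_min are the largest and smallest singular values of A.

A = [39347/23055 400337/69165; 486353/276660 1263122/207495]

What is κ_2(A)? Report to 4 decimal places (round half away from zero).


AᵀA = [109269461/18202320 140475307/6825870; 140475307/6825870 722450561/10238805]; tr = 2508526825/32764176, det = 1500625/32764176
λ_max, λ_min = (2508526825/32764176 ± √6292510164778140625/1073491228958976)/2 = 1225/16, 1225/2047761
κ_2(A) = √(λ_max/λ_min) = √((1225/16) / (1225/2047761)) = 357.7500

357.7500


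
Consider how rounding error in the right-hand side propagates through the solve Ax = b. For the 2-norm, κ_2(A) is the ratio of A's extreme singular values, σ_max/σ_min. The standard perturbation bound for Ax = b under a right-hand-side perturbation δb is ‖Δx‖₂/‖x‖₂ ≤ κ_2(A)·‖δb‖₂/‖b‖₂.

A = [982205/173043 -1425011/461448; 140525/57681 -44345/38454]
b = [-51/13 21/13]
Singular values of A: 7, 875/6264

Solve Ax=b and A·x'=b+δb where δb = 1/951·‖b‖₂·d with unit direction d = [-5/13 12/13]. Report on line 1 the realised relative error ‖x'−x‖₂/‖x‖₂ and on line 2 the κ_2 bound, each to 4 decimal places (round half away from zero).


from the listed singular values, σ₁ = 7, σ_n = 875/6264
κ = σ_max/σ_min = 7/(875/6264) = 50.1120
bound on ‖Δx‖/‖x‖: κ·ε = 50.1120·1/951 = 0.0527
solve Ax = b  →  x = [9.7285 19.1516]
‖b‖ = 4.2426, ‖x‖ = 21.4808
re-solving with b+δb shifts x by Δx of norm 0.0319
relative error = 0.0015
realised/bound (from unrounded values) ≈ 0.0282

0.0015
0.0527


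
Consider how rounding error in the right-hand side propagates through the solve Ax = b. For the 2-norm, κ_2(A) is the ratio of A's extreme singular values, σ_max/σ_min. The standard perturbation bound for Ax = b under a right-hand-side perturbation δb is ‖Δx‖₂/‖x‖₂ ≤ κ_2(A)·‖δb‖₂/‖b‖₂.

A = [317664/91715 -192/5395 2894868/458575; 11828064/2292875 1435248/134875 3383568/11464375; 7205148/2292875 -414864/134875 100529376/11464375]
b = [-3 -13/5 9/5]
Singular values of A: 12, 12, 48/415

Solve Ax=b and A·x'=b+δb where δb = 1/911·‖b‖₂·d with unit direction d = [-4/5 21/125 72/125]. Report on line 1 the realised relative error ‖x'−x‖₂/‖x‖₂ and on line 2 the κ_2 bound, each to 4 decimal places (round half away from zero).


σ_max = 12, σ_min = 48/415
condition number: 12 ÷ (48/415) = 103.7500
worst-case relative error ≤ 103.7500 × 1/911 = 0.1139
solve Ax = b  →  x = [-21.2496 9.7452 11.2387]
‖b‖ = 4.3589, ‖x‖ = 25.9388
re-solving with b+δb shifts x by Δx of norm 0.0414
relative error = 0.0016
so the bound overstates the realised error by a factor of ≈ 71.4093 (computed from the unrounded values)

0.0016
0.1139


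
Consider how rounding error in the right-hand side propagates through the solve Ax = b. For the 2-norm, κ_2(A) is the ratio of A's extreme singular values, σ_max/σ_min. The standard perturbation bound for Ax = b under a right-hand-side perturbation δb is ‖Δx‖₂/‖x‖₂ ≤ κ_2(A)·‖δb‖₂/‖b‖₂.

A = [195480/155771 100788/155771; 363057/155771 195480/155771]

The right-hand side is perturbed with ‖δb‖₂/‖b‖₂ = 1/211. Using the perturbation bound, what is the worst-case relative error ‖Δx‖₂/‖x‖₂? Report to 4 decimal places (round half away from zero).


0.6386

M = AᵀA = [588314241/83960569 313745400/83960569; 313745400/83960569 167372496/83960569]. tr(M)=2614833/290521, det(M)=1296/290521
solving λ² − 2614833/290521·λ + 1296/290521 = 0 gives λ = 9, 144/290521
κ = σ_max/σ_min = 3/(12/539) = 134.7500
κ_2(A)·‖δb‖/‖b‖ = 0.6386


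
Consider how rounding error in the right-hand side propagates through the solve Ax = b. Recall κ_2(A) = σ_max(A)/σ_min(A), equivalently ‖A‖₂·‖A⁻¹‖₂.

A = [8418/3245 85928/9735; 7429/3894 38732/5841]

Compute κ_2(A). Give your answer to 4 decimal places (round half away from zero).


AᵀA = [3930809089/379080900 10106827486/284310675; 10106827486/284310675 103956786256/852932025]; tr = 18048177073/136469124, det = 4477456/34117281
eigenvalues of AᵀA: λ = (tr ± √(tr²−4·det))/2 = 529/4, 33856/34117281
κ = σ_max/σ_min = (23/2)/(184/5841) = 365.0625

365.0625


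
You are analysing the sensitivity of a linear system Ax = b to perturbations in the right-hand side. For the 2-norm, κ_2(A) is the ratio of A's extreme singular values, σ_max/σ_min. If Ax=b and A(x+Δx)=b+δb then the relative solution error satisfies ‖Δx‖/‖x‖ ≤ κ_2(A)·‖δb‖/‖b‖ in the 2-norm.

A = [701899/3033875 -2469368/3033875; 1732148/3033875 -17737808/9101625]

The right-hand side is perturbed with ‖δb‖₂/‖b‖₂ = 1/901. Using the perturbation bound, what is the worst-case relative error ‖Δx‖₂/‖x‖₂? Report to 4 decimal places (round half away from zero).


0.3885

form AᵀA = [4133726509/10892778125 -42513904664/32678334375; -42513904664/32678334375 437289748544/98035003125] with trace 3795946297/784280025 and determinant 3748096/19607000625
char-poly roots: 121/25 and 30976/784280025
κ_2(A) = √(λ_max/λ_min) = √((121/25) / (30976/784280025)) = 350.0625
perturbation bound = 350.0625·1/901 = 0.3885


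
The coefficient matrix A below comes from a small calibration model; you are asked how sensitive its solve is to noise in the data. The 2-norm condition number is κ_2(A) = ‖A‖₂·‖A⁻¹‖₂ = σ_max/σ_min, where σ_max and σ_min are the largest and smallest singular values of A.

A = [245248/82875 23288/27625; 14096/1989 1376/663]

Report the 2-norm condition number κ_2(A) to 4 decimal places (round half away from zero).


382.5000

M = AᵀA = [21573746944/365765625 2097432064/121921875; 2097432064/121921875 203934784/40640625]. tr(M)=37454656/585225, det(M)=16384/585225
eigenvalues of AᵀA: λ = (tr ± √(tr²−4·det))/2 = 64, 256/585225
so κ_2 = √(64 / (256/585225)) = 382.5000


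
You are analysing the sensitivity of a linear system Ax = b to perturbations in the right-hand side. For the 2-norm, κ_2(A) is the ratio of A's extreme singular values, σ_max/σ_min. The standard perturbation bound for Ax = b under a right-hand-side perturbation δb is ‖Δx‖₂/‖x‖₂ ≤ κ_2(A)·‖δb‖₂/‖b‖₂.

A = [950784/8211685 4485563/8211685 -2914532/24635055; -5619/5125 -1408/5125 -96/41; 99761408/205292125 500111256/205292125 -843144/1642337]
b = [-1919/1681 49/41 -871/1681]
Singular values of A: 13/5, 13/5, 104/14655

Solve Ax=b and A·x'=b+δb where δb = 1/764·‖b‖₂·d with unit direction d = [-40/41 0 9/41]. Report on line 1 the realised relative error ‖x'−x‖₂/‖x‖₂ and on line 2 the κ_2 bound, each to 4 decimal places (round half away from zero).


0.0023
0.4795

σ_max = 13/5, σ_min = 104/14655
κ = σ_max/σ_min = (13/5)/(104/14655) = 366.3750
worst-case relative error ≤ 366.3750 × 1/764 = 0.4795
solve Ax = b  →  x = [-125.1207 36.0929 53.8425]
‖b‖ = 1.7321, ‖x‖ = 140.9145
Δx = A⁻¹·δb where δb = 1/764·1.7321·d; ‖Δx‖ = 0.3195
dividing the unrounded norms, ‖Δx‖/‖x‖ = 0.0023
so the bound overstates the realised error by a factor of ≈ 211.5283 (computed from the unrounded values)


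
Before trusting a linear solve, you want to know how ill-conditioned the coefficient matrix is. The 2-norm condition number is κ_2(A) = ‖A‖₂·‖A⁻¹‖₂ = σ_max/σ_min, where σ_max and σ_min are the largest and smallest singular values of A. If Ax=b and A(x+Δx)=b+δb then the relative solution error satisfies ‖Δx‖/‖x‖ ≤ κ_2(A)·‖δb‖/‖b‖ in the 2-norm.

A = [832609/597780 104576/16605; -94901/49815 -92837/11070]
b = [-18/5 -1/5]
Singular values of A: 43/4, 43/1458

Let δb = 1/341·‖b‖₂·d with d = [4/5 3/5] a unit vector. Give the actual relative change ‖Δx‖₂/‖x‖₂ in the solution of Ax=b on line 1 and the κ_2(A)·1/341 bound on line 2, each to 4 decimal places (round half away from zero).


σ_max = 43/4, σ_min = 43/1458
κ = σ_max/σ_min = (43/4)/(43/1458) = 364.5000
perturbation bound = 364.5000·1/341 = 1.0689
solve Ax = b  →  x = [99.1991 -22.5105]
‖b‖ = 3.6056, ‖x‖ = 101.7211
Δx = A⁻¹·δb where δb = 1/341·3.6056·d; ‖Δx‖ = 0.3585
relative error = 0.0035
so the bound overstates the realised error by a factor of ≈ 303.2828 (computed from the unrounded values)

0.0035
1.0689


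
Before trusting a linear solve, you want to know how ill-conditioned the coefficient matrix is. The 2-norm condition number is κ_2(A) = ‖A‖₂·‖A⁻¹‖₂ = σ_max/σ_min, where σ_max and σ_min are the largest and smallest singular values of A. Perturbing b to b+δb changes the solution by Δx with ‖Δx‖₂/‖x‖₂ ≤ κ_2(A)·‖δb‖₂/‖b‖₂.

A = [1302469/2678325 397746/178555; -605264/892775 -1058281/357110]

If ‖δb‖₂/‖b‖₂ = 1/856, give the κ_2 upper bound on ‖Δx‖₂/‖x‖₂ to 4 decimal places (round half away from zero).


0.2442

AᵀA = [199741043329/286936992225 19718145622/6376377605; 19718145622/6376377605 70110647881/5101102084]; tr = 9859524061/682776900, det = 130321/27311076
solving λ² − 9859524061/682776900·λ + 130321/27311076 = 0 gives λ = 361/25, 9025/27311076
κ_2(A) = √(λ_max/λ_min) = √((361/25) / (9025/27311076)) = 209.0400
κ_2(A)·‖δb‖/‖b‖ = 0.2442


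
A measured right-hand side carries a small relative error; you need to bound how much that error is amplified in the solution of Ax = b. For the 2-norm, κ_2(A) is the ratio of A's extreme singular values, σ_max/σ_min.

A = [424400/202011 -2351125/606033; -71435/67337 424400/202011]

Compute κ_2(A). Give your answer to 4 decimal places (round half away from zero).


M = AᵀA = [782152225/141205689 -4396784000/423617067; -4396784000/423617067 24736425625/1270851201]. tr(M)=109950850/4397409, det(M)=390625/4397409
eigenvalues of AᵀA: λ = (tr ± √(tr²−4·det))/2 = 25, 15625/4397409
κ = σ_max/σ_min = 5/(125/2097) = 83.8800

83.8800


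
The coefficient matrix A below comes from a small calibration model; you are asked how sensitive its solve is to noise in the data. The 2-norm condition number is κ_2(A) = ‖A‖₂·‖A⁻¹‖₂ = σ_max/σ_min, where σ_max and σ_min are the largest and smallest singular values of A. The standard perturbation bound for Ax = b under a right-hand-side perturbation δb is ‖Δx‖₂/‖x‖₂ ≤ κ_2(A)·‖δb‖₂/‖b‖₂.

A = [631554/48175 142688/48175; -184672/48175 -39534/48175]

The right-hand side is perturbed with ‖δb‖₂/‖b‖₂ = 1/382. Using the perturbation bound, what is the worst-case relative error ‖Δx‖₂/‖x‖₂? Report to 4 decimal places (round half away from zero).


0.8613

M = AᵀA = [16896164/90569 3801600/90569; 3801600/90569 855524/90569]. tr(M)=432968/2209, det(M)=784/2209
char-poly roots: 196 and 4/2209
σ_max=√196=14, σ_min=√(4/2209)=(2/47) → κ = 329.0000
perturbation bound = 329.0000·1/382 = 0.8613


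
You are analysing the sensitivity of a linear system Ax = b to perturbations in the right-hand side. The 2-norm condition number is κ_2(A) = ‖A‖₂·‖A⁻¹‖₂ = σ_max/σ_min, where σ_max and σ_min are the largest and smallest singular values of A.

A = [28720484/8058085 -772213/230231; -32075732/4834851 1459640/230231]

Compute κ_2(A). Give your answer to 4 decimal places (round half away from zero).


313.8240

form AᵀA = [3954791837984/69728505525 -35870433196/664081005; -35870433196/664081005 325362349/6324581] with trace 260065921921/2404431225 and determinant 11424400/96177249
solving λ² − 260065921921/2404431225·λ + 11424400/96177249 = 0 gives λ = 2704/25, 105625/96177249
κ = σ_max/σ_min = (52/5)/(325/9807) = 313.8240


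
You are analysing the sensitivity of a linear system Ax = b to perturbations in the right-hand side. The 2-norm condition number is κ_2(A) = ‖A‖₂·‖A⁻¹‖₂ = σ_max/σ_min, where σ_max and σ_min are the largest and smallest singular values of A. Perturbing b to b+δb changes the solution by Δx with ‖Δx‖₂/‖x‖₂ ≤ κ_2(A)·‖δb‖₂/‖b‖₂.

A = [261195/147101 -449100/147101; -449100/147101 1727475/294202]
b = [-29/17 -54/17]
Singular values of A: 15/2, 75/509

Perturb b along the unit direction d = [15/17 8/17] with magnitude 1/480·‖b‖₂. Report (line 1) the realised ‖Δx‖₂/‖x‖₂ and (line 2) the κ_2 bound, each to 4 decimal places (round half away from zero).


largest singular value 15/2, smallest 75/509
κ = σ_max/σ_min = (15/2)/(75/509) = 50.9000
κ_2(A)·‖δb‖/‖b‖ = 0.1060
solve Ax = b  →  x = [-17.8392 -9.8165]
2-norm of b is 3.6056; of x, 20.3617
with δb = [0.0066 0.0035], A·Δx = δb → ‖Δx‖ = 0.0510
realised ‖Δx‖/‖x‖ = 0.0025
tightness: 0.0025 against a bound of 0.1060 (unrounded ratio ≈ 0.0236)

0.0025
0.1060


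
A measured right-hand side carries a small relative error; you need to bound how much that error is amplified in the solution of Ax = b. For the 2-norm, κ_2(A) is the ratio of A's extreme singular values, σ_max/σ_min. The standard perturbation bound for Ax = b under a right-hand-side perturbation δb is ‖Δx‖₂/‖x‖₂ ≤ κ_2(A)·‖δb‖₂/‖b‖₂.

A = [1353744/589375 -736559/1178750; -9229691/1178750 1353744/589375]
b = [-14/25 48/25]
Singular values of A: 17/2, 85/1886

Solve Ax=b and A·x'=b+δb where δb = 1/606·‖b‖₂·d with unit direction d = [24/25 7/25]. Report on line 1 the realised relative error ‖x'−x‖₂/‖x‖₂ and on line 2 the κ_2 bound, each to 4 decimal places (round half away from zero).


largest singular value 17/2, smallest 85/1886
condition number: (17/2) ÷ (85/1886) = 188.6000
bound on ‖Δx‖/‖x‖: κ·ε = 188.6000·1/606 = 0.3112
solve Ax = b  →  x = [-0.2259 0.0659]
2-norm of b is 2.0000; of x, 0.2353
re-solving with b+δb shifts x by Δx of norm 0.0732
relative error = 0.3112
tightness: 0.3112 against a bound of 0.3112; the bound is attained (ratio 1)

0.3112
0.3112


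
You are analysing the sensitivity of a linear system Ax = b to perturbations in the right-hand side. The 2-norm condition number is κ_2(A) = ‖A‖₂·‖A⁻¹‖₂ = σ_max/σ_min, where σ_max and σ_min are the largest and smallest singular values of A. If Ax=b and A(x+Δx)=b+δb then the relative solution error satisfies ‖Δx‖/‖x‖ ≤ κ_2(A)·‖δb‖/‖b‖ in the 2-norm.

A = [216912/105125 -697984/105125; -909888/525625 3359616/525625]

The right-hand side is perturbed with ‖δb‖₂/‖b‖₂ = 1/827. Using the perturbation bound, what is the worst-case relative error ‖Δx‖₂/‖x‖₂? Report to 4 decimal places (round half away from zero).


0.0657

form AᵀA = [2383075584/328515625 -8135436288/328515625; -8135436288/328515625 27903164416/328515625] with trace 48457984/525625 and determinant 37748736/13140625
eigenvalues of AᵀA: λ = (tr ± √(tr²−4·det))/2 = 2304/25, 16384/525625
so κ_2 = √((2304/25) / (16384/525625)) = 54.3750
worst-case relative error ≤ 54.3750 × 1/827 = 0.0657


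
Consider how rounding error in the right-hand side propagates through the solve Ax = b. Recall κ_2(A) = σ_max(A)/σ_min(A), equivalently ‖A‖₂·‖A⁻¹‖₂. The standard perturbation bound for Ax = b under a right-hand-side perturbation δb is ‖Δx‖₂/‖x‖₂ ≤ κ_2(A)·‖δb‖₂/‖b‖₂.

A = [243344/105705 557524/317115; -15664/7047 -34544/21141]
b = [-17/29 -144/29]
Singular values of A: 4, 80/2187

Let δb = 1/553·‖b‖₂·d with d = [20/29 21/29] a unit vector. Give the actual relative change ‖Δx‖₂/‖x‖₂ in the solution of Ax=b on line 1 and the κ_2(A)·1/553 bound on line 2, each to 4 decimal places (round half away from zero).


0.0023
0.1977

largest singular value 4, smallest 80/2187
κ_2(A) = 4 / (80/2187) = 109.3500
perturbation bound = 109.3500·1/553 = 0.1977
solve Ax = b  →  x = [66.2100 -87.0300]
‖b‖₂ = 5.0000 and ‖x‖₂ = 109.3526
δb = ε·‖b‖·d = [0.0062 0.0065]; solving A·Δx = δb gives ‖Δx‖ = 0.2472
relative error = 0.0023
so the bound overstates the realised error by a factor of ≈ 87.4821 (computed from the unrounded values)


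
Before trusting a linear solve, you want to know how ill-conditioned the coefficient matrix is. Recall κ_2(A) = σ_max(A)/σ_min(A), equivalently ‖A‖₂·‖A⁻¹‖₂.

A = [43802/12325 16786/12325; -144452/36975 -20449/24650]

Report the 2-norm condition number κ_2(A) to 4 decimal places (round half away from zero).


form AᵀA = [9068708/325125 875798/108375; 875798/108375 367477/144500] with trace 316657/10404 and determinant 14641/2601
eigenvalues of AᵀA: λ = (tr ± √(tr²−4·det))/2 = 121/4, 484/2601
κ = σ_max/σ_min = (11/2)/(22/51) = 12.7500

12.7500


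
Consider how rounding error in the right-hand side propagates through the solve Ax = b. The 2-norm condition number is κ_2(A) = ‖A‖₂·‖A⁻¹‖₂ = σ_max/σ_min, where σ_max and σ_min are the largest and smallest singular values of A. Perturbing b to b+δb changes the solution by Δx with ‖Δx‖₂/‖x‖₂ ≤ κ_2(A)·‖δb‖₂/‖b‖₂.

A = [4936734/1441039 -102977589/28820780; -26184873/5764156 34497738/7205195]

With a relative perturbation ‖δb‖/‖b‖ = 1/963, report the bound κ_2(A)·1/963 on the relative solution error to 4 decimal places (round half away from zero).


0.4128

M = AᵀA = [1075589055414225/33225494392336 -70584592658580/2076593399521; -70584592658580/2076593399521 1185835466804769/33225494392336]. tr(M)=1344485447217/19753563848, det(M)=18530015625/632114043136
λ_max, λ_min = (1344485447217/19753563848 ± √28243677555428943494601/6096926323390821361)/2 = 1089/16, 17015625/39507127696
σ_max=√(1089/16)=(33/4), σ_min=√(17015625/39507127696)=(4125/198764) → κ = 397.5280
bound on ‖Δx‖/‖x‖: κ·ε = 397.5280·1/963 = 0.4128


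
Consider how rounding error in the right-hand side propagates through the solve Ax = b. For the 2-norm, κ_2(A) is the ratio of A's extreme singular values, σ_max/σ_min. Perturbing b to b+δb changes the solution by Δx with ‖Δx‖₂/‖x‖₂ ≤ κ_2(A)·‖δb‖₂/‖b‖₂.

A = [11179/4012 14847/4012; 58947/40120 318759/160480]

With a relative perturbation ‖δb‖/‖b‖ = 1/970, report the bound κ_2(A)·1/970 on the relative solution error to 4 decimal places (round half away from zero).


0.2920

M = AᵀA = [55265581/5569600 294739557/22278400; 294739557/22278400 1571974929/89113600]. tr(M)=98248969/3564544, det(M)=540225/57032704
solving λ² − 98248969/3564544·λ + 540225/57032704 = 0 gives λ = 441/16, 1225/3564544
κ_2(A) = √(λ_max/λ_min) = √((441/16) / (1225/3564544)) = 283.2000
perturbation bound = 283.2000·1/970 = 0.2920


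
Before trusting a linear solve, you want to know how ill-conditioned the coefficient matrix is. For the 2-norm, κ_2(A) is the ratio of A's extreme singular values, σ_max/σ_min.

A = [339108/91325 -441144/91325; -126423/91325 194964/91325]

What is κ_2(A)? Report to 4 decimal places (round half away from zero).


35.1250

form AᵀA = [775011897/49350625 -1031025996/49350625; -1031025996/49350625 1376443728/49350625] with trace 3442329/78961 and determinant 75898944/49350625
λ_max, λ_min = (3442329/78961 ± √7382045864081889/3896774700625)/2 = 1089/25, 69696/1974025
κ_2(A) = √(λ_max/λ_min) = √((1089/25) / (69696/1974025)) = 35.1250


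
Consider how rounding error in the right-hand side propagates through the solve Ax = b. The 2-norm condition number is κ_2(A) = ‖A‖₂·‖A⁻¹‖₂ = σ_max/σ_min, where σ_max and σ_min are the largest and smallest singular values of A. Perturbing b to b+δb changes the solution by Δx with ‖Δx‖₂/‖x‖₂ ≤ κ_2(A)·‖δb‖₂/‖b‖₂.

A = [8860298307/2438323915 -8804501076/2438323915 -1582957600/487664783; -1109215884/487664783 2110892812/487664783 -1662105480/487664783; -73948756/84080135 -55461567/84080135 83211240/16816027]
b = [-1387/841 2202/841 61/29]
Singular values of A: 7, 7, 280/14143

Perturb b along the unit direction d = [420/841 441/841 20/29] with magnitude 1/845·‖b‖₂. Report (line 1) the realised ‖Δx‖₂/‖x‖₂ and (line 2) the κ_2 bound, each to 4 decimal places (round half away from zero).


σ_max = 7, σ_min = 280/14143
κ_2(A) = 7 / (280/14143) = 353.5750
κ_2(A)·‖δb‖/‖b‖ = 0.4184
solve Ax = b  →  x = [78.5638 59.4585 22.3148]
‖b‖₂ = 3.7417 and ‖x‖₂ = 101.0224
δb = ε·‖b‖·d = [0.0022 0.0023 0.0031]; solving A·Δx = δb gives ‖Δx‖ = 0.2237
dividing the unrounded norms, ‖Δx‖/‖x‖ = 0.0022
so the bound overstates the realised error by a factor of ≈ 188.9957 (computed from the unrounded values)

0.0022
0.4184


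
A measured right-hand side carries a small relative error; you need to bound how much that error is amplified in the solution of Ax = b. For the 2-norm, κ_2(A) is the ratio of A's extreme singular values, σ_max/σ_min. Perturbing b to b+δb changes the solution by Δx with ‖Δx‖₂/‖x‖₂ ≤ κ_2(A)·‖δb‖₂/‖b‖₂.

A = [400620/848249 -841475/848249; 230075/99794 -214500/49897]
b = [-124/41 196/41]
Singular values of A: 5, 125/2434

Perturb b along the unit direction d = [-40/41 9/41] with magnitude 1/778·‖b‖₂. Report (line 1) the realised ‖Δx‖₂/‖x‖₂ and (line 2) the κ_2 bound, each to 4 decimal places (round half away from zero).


0.0018
0.1251

from the listed singular values, σ₁ = 5, σ_n = 125/2434
κ_2(A) = 5 / (125/2434) = 97.3600
bound on ‖Δx‖/‖x‖: κ·ε = 97.3600·1/778 = 0.1251
solve Ax = b  →  x = [69.1012 35.9473]
‖b‖ = 5.6569, ‖x‖ = 77.8921
Δx = A⁻¹·δb where δb = 1/778·5.6569·d; ‖Δx‖ = 0.1416
relative error = 0.0018
realised/bound (from unrounded values) ≈ 0.0145


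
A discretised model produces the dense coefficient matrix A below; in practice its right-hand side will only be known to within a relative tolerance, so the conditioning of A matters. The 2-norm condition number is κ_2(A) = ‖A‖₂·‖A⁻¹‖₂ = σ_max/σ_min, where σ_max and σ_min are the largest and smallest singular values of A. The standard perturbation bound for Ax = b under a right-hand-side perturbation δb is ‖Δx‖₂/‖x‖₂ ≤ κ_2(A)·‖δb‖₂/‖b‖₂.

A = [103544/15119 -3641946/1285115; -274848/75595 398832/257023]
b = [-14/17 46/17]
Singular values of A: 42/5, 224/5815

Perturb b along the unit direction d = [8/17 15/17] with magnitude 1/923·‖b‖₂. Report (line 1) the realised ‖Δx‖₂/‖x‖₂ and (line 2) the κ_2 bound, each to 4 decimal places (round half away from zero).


0.0015
0.2363

σ_max = 42/5, σ_min = 224/5815
κ = σ_max/σ_min = (42/5)/(224/5815) = 218.0625
κ_2(A)·‖δb‖/‖b‖ = 0.2363
solve Ax = b  →  x = [19.7493 48.0174]
2-norm of b is 2.8284; of x, 51.9202
δb = ε·‖b‖·d = [0.0014 0.0027]; solving A·Δx = δb gives ‖Δx‖ = 0.0796
relative error = 0.0015
tightness: 0.0015 against a bound of 0.2363 (unrounded ratio ≈ 0.0065)


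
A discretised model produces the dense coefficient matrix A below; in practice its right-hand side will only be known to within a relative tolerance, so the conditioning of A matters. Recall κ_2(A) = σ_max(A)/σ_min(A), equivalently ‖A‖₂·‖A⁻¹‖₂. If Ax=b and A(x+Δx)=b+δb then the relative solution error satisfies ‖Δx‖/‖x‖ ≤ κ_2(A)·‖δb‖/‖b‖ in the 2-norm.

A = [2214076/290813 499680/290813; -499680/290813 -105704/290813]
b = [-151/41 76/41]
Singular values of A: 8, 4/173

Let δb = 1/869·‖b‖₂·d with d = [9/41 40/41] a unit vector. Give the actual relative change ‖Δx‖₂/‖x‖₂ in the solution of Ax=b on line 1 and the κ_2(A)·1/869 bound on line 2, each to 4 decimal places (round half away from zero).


0.0047
0.3982

largest singular value 8, smallest 4/173
condition number: 8 ÷ (4/173) = 346.0000
perturbation bound = 346.0000·1/869 = 0.3982
solve Ax = b  →  x = [-9.9817 42.0854]
‖b‖₂ = 4.1231 and ‖x‖₂ = 43.2529
δb = ε·‖b‖·d = [0.0010 0.0046]; solving A·Δx = δb gives ‖Δx‖ = 0.2052
relative error = 0.0047
realised/bound (from unrounded values) ≈ 0.0119
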